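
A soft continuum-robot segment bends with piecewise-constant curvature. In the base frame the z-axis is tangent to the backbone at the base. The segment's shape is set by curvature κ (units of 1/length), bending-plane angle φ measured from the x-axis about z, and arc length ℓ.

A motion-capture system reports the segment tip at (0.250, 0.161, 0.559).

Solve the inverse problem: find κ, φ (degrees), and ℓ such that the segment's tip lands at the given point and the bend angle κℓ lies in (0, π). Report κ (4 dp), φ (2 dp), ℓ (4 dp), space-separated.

ρ = √(x²+y²) = √(0.250² + 0.161²) = 0.29736
φ = atan2(y, x) mod 360° = atan2(0.161, 0.250) = 32.7815°
|p|² = ρ² + z² = 0.29736² + 0.559² = 0.40090
κ = 2ρ / |p|² = 2×0.29736 / 0.40090 = 1.48344
θ = 2·atan2(ρ, z) = 2·atan2(0.29736, 0.559) = 0.97775 rad
ℓ = θ/κ = 0.97775/1.48344 = 0.65911

1.4834 32.78 0.6591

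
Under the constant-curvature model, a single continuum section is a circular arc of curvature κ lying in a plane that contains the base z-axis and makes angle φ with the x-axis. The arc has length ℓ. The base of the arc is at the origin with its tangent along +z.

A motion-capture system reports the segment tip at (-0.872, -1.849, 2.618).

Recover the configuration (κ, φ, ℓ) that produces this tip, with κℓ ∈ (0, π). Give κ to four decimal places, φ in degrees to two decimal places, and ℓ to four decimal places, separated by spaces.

0.3706 244.75 3.5780

ρ = √(x²+y²) = √(-0.872² + -1.849²) = 2.04431
φ = atan2(y, x) mod 360° = atan2(-1.849, -0.872) = 244.7511°
|p|² = ρ² + z² = 2.04431² + 2.618² = 11.03311
κ = 2ρ / |p|² = 2×2.04431 / 11.03311 = 0.37058
θ = 2·atan2(ρ, z) = 2·atan2(2.04431, 2.618) = 1.32593 rad
ℓ = θ/κ = 1.32593/0.37058 = 3.57801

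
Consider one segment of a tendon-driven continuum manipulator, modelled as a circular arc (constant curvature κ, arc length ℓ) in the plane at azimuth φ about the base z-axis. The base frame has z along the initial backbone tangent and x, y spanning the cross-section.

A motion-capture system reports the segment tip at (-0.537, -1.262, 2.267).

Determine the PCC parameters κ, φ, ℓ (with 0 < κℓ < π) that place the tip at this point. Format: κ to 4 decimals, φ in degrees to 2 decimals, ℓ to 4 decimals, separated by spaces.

ρ = √(x²+y²) = √(-0.537² + -1.262²) = 1.37150
φ = atan2(y, x) mod 360° = atan2(-1.262, -0.537) = 246.9495°
|p|² = ρ² + z² = 1.37150² + 2.267² = 7.02030
κ = 2ρ / |p|² = 2×1.37150 / 7.02030 = 0.39072
θ = 2·atan2(ρ, z) = 2·atan2(1.37150, 2.267) = 1.08815 rad
ℓ = θ/κ = 1.08815/0.39072 = 2.78497

0.3907 246.95 2.7850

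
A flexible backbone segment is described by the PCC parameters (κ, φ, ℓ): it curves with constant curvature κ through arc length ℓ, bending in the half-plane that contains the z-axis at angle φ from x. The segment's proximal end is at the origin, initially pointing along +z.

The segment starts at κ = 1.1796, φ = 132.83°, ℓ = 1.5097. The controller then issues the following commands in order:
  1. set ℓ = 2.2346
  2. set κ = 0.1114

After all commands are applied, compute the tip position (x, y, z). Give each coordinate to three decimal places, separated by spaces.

-0.188 0.203 2.212

initial: κ=1.1796, φ=132.83°, ℓ=1.5097
cmd 1: set ℓ=2.2346 → (κ,φ,ℓ)=(1.1796,132.83°,2.2346) → tip=(-1.0805,1.1656,0.4106)
cmd 2: set κ=0.1114 → (κ,φ,ℓ)=(0.1114,132.83°,2.2346) → tip=(-0.1881,0.2029,2.2116)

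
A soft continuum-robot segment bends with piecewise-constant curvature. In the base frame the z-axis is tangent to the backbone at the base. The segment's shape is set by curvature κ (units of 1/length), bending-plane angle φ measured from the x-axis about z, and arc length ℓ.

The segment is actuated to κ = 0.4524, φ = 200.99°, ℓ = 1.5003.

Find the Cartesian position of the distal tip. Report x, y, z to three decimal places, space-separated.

-0.457 -0.175 1.388

θ = κ·ℓ = 0.4524 × 1.5003 = 0.67874 rad
ρ = (1 − cos θ)/κ = (1 − 0.77837)/0.4524 = 0.48990
z = sin θ / κ = 0.62781/0.4524 = 1.38773
x = ρ cos φ = 0.48990 × cos(200.99°) = -0.45740
y = ρ sin φ = 0.48990 × sin(200.99°) = -0.17549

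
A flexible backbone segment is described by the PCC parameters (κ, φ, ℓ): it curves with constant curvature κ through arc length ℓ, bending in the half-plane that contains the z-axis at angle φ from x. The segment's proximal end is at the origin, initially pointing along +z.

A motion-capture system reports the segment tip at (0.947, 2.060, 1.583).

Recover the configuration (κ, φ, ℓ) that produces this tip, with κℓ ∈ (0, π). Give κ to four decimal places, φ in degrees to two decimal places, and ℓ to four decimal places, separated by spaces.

0.5930 65.31 3.2419

ρ = √(x²+y²) = √(0.947² + 2.060²) = 2.26725
φ = atan2(y, x) mod 360° = atan2(2.060, 0.947) = 65.3113°
|p|² = ρ² + z² = 2.26725² + 1.583² = 7.64630
κ = 2ρ / |p|² = 2×2.26725 / 7.64630 = 0.59303
θ = 2·atan2(ρ, z) = 2·atan2(2.26725, 1.583) = 1.92255 rad
ℓ = θ/κ = 1.92255/0.59303 = 3.24191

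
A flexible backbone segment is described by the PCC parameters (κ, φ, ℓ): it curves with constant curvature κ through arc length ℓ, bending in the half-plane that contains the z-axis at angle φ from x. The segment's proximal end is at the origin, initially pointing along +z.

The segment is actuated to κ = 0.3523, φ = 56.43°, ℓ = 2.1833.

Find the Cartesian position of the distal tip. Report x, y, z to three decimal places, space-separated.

θ = κ·ℓ = 0.3523 × 2.1833 = 0.76918 rad
ρ = (1 − cos θ)/κ = (1 − 0.71848)/0.3523 = 0.79908
z = sin θ / κ = 0.69554/0.3523 = 1.97429
x = ρ cos φ = 0.79908 × cos(56.43°) = 0.44186
y = ρ sin φ = 0.79908 × sin(56.43°) = 0.66580

0.442 0.666 1.974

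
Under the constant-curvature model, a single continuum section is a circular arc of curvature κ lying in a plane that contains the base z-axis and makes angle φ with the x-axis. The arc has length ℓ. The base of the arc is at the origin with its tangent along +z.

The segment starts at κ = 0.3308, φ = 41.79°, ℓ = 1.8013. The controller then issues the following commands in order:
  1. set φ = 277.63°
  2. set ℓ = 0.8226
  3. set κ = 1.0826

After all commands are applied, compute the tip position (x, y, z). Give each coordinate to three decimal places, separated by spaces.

initial: κ=0.3308, φ=41.79°, ℓ=1.8013
cmd 1: set φ=277.63° → (κ,φ,ℓ)=(0.3308,277.63°,1.8013) → tip=(0.0692,-0.5164,1.6966)
cmd 2: set ℓ=0.8226 → (κ,φ,ℓ)=(0.3308,277.63°,0.8226) → tip=(0.0148,-0.1102,0.8125)
cmd 3: set κ=1.0826 → (κ,φ,ℓ)=(1.0826,277.63°,0.8226) → tip=(0.0455,-0.3397,0.7181)

0.046 -0.340 0.718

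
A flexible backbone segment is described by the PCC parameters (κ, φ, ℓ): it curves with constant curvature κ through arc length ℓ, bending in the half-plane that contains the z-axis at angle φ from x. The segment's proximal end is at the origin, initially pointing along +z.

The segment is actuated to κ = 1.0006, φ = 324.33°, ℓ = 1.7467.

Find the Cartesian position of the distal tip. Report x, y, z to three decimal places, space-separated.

0.955 -0.685 0.984

θ = κ·ℓ = 1.0006 × 1.7467 = 1.74775 rad
ρ = (1 − cos θ)/κ = (1 − -0.17603)/1.0006 = 1.17532
z = sin θ / κ = 0.98438/1.0006 = 0.98379
x = ρ cos φ = 1.17532 × cos(324.33°) = 0.95482
y = ρ sin φ = 1.17532 × sin(324.33°) = -0.68535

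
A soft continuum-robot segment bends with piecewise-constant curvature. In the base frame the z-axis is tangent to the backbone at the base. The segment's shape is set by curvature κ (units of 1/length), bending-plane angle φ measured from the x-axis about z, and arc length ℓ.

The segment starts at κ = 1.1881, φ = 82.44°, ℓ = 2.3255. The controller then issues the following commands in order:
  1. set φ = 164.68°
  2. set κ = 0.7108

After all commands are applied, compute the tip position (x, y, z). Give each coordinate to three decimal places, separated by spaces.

initial: κ=1.1881, φ=82.44°, ℓ=2.3255
cmd 1: set φ=164.68° → (κ,φ,ℓ)=(1.1881,164.68°,2.3255) → tip=(-1.5660,0.4290,0.3112)
cmd 2: set κ=0.7108 → (κ,φ,ℓ)=(0.7108,164.68°,2.3255) → tip=(-1.4682,0.4022,1.4021)

-1.468 0.402 1.402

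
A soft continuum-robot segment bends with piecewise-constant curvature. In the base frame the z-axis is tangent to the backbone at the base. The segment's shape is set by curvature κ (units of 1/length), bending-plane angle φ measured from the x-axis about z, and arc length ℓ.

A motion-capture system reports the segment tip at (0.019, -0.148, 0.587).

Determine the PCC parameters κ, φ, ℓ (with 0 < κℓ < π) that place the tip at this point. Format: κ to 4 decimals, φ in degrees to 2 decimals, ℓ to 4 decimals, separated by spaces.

0.8135 277.32 0.6120

ρ = √(x²+y²) = √(0.019² + -0.148²) = 0.14921
φ = atan2(y, x) mod 360° = atan2(-0.148, 0.019) = 277.3155°
|p|² = ρ² + z² = 0.14921² + 0.587² = 0.36683
κ = 2ρ / |p|² = 2×0.14921 / 0.36683 = 0.81353
θ = 2·atan2(ρ, z) = 2·atan2(0.14921, 0.587) = 0.49785 rad
ℓ = θ/κ = 0.49785/0.81353 = 0.61197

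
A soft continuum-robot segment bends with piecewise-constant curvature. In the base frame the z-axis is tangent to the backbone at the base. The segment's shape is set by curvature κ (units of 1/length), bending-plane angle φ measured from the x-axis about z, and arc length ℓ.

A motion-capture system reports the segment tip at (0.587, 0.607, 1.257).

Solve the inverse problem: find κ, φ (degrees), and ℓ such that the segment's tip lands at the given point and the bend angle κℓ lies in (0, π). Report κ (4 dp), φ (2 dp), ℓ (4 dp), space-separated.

0.7365 45.96 1.6063

ρ = √(x²+y²) = √(0.587² + 0.607²) = 0.84440
φ = atan2(y, x) mod 360° = atan2(0.607, 0.587) = 45.9596°
|p|² = ρ² + z² = 0.84440² + 1.257² = 2.29307
κ = 2ρ / |p|² = 2×0.84440 / 2.29307 = 0.73648
θ = 2·atan2(ρ, z) = 2·atan2(0.84440, 1.257) = 1.18304 rad
ℓ = θ/κ = 1.18304/0.73648 = 1.60634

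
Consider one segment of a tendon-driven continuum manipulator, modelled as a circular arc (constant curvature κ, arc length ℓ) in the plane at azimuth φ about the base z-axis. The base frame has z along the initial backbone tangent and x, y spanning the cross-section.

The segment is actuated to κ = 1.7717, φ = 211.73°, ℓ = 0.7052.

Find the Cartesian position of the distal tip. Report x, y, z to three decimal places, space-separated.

θ = κ·ℓ = 1.7717 × 0.7052 = 1.24940 rad
ρ = (1 − cos θ)/κ = (1 − 0.31589)/1.7717 = 0.38613
z = sin θ / κ = 0.94880/1.7717 = 0.53553
x = ρ cos φ = 0.38613 × cos(211.73°) = -0.32842
y = ρ sin φ = 0.38613 × sin(211.73°) = -0.20307

-0.328 -0.203 0.536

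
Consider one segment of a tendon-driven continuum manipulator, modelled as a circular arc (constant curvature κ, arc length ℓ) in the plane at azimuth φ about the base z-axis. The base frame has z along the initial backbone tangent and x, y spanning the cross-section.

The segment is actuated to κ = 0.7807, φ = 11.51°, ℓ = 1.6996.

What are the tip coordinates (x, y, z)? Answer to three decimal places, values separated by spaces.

0.952 0.194 1.243

θ = κ·ℓ = 0.7807 × 1.6996 = 1.32688 rad
ρ = (1 − cos θ)/κ = (1 − 0.24151)/0.7807 = 0.97155
z = sin θ / κ = 0.97040/0.7807 = 1.24299
x = ρ cos φ = 0.97155 × cos(11.51°) = 0.95202
y = ρ sin φ = 0.97155 × sin(11.51°) = 0.19386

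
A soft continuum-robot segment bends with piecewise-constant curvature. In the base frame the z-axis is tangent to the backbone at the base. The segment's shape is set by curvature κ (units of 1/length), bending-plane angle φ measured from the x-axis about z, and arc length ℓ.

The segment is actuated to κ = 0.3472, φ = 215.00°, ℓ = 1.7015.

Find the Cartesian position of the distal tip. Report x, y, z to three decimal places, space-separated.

-0.400 -0.280 1.604

θ = κ·ℓ = 0.3472 × 1.7015 = 0.59076 rad
ρ = (1 − cos θ)/κ = (1 − 0.83052)/0.3472 = 0.48814
z = sin θ / κ = 0.55699/0.3472 = 1.60424
x = ρ cos φ = 0.48814 × cos(215.00°) = -0.39986
y = ρ sin φ = 0.48814 × sin(215.00°) = -0.27999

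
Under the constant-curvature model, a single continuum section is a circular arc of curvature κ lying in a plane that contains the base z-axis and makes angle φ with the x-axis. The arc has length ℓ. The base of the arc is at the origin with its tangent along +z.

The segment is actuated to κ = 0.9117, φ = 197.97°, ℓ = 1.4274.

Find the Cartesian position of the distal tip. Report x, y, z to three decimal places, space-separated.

θ = κ·ℓ = 0.9117 × 1.4274 = 1.30136 rad
ρ = (1 − cos θ)/κ = (1 − 0.26619)/0.9117 = 0.80488
z = sin θ / κ = 0.96392/0.9117 = 1.05728
x = ρ cos φ = 0.80488 × cos(197.97°) = -0.76562
y = ρ sin φ = 0.80488 × sin(197.97°) = -0.24832

-0.766 -0.248 1.057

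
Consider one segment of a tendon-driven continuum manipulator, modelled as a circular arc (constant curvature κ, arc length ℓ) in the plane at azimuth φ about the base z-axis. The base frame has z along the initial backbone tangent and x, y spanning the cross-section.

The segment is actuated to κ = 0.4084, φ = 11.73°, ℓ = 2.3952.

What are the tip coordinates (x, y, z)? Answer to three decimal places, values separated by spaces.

1.058 0.220 2.031

θ = κ·ℓ = 0.4084 × 2.3952 = 0.97820 rad
ρ = (1 − cos θ)/κ = (1 − 0.55852)/0.4084 = 1.08101
z = sin θ / κ = 0.82949/0.4084 = 2.03108
x = ρ cos φ = 1.08101 × cos(11.73°) = 1.05843
y = ρ sin φ = 1.08101 × sin(11.73°) = 0.21977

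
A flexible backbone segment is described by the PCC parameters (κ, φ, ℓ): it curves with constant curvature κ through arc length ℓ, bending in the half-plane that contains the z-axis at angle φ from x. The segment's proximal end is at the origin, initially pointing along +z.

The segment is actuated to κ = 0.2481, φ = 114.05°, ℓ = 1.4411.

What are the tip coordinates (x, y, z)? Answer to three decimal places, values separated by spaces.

θ = κ·ℓ = 0.2481 × 1.4411 = 0.35754 rad
ρ = (1 − cos θ)/κ = (1 − 0.93676)/0.2481 = 0.25489
z = sin θ / κ = 0.34997/0.2481 = 1.41059
x = ρ cos φ = 0.25489 × cos(114.05°) = -0.10388
y = ρ sin φ = 0.25489 × sin(114.05°) = 0.23276

-0.104 0.233 1.411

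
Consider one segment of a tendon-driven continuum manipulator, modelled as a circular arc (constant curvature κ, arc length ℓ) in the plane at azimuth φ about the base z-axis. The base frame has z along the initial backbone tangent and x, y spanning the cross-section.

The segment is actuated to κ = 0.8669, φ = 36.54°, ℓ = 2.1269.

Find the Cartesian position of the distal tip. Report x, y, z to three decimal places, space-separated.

θ = κ·ℓ = 0.8669 × 2.1269 = 1.84381 rad
ρ = (1 − cos θ)/κ = (1 − -0.26963)/0.8669 = 1.46457
z = sin θ / κ = 0.96296/0.8669 = 1.11081
x = ρ cos φ = 1.46457 × cos(36.54°) = 1.17669
y = ρ sin φ = 1.46457 × sin(36.54°) = 0.87198

1.177 0.872 1.111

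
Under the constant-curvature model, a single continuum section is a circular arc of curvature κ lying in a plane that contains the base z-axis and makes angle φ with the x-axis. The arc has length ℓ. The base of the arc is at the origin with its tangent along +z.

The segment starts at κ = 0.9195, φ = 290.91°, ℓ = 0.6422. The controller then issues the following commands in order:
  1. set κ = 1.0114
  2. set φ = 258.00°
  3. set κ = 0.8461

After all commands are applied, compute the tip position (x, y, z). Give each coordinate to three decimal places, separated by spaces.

initial: κ=0.9195, φ=290.91°, ℓ=0.6422
cmd 1: set κ=1.0114 → (κ,φ,ℓ)=(1.0114,290.91°,0.6422) → tip=(0.0719,-0.1881,0.5980)
cmd 2: set φ=258.00° → (κ,φ,ℓ)=(1.0114,258.00°,0.6422) → tip=(-0.0419,-0.1969,0.5980)
cmd 3: set κ=0.8461 → (κ,φ,ℓ)=(0.8461,258.00°,0.6422) → tip=(-0.0354,-0.1665,0.6111)

-0.035 -0.167 0.611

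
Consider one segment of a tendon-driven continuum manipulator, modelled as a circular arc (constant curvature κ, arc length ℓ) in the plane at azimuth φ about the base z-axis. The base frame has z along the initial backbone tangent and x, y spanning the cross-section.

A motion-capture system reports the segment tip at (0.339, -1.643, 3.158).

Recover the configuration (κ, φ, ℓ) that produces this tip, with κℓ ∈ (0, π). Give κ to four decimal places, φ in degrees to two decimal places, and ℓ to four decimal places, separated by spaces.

ρ = √(x²+y²) = √(0.339² + -1.643²) = 1.67761
φ = atan2(y, x) mod 360° = atan2(-1.643, 0.339) = 281.6582°
|p|² = ρ² + z² = 1.67761² + 3.158² = 12.78733
κ = 2ρ / |p|² = 2×1.67761 / 12.78733 = 0.26239
θ = 2·atan2(ρ, z) = 2·atan2(1.67761, 3.158) = 0.97663 rad
ℓ = θ/κ = 0.97663/0.26239 = 3.72211

0.2624 281.66 3.7221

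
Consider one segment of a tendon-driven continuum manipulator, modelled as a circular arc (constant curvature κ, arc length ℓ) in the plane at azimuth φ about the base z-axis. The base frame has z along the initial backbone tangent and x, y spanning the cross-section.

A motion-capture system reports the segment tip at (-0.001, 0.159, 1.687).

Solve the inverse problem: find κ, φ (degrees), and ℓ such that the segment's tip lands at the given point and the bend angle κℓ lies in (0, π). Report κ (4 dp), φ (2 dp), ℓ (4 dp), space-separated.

0.1108 90.36 1.6970

ρ = √(x²+y²) = √(-0.001² + 0.159²) = 0.15900
φ = atan2(y, x) mod 360° = atan2(0.159, -0.001) = 90.3603°
|p|² = ρ² + z² = 0.15900² + 1.687² = 2.87125
κ = 2ρ / |p|² = 2×0.15900 / 2.87125 = 0.11076
θ = 2·atan2(ρ, z) = 2·atan2(0.15900, 1.687) = 0.18795 rad
ℓ = θ/κ = 0.18795/0.11076 = 1.69697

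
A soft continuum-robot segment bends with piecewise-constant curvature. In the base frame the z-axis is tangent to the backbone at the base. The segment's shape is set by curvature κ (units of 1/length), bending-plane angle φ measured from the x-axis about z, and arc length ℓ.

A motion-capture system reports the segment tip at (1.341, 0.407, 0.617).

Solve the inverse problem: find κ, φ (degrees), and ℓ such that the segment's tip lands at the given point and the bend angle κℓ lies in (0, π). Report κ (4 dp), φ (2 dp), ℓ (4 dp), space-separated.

1.1954 16.88 1.9341

ρ = √(x²+y²) = √(1.341² + 0.407²) = 1.40140
φ = atan2(y, x) mod 360° = atan2(0.407, 1.341) = 16.8833°
|p|² = ρ² + z² = 1.40140² + 0.617² = 2.34462
κ = 2ρ / |p|² = 2×1.40140 / 2.34462 = 1.19542
θ = 2·atan2(ρ, z) = 2·atan2(1.40140, 0.617) = 2.31212 rad
ℓ = θ/κ = 2.31212/1.19542 = 1.93415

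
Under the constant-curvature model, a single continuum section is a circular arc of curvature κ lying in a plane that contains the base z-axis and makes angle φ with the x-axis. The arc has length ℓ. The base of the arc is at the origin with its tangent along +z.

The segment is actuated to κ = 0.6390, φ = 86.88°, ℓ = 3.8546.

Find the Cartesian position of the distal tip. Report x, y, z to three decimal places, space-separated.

0.151 2.779 0.982

θ = κ·ℓ = 0.6390 × 3.8546 = 2.46309 rad
ρ = (1 − cos θ)/κ = (1 − -0.77851)/0.6390 = 2.78328
z = sin θ / κ = 0.62763/0.6390 = 0.98220
x = ρ cos φ = 2.78328 × cos(86.88°) = 0.15149
y = ρ sin φ = 2.78328 × sin(86.88°) = 2.77915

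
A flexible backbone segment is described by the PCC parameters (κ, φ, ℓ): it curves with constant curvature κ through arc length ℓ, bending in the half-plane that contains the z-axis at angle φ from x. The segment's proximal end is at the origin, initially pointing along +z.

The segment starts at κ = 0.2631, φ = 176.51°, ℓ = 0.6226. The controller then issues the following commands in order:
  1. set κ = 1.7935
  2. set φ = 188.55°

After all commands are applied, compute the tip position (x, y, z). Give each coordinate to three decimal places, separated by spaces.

initial: κ=0.2631, φ=176.51°, ℓ=0.6226
cmd 1: set κ=1.7935 → (κ,φ,ℓ)=(1.7935,176.51°,0.6226) → tip=(-0.3124,0.0191,0.5010)
cmd 2: set φ=188.55° → (κ,φ,ℓ)=(1.7935,188.55°,0.6226) → tip=(-0.3095,-0.0465,0.5010)

-0.309 -0.047 0.501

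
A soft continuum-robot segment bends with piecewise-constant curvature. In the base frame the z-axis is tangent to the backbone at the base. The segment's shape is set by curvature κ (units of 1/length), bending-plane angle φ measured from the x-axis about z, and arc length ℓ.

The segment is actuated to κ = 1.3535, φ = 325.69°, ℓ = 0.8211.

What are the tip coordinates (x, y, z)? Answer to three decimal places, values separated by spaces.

θ = κ·ℓ = 1.3535 × 0.8211 = 1.11136 rad
ρ = (1 − cos θ)/κ = (1 − 0.44344)/1.3535 = 0.41120
z = sin θ / κ = 0.89630/1.3535 = 0.66221
x = ρ cos φ = 0.41120 × cos(325.69°) = 0.33965
y = ρ sin φ = 0.41120 × sin(325.69°) = -0.23178

0.340 -0.232 0.662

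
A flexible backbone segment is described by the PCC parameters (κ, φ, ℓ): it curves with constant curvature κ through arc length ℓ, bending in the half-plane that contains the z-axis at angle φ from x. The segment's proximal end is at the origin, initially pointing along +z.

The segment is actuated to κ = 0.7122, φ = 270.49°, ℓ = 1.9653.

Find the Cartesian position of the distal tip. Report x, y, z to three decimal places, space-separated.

0.010 -1.165 1.384

θ = κ·ℓ = 0.7122 × 1.9653 = 1.39969 rad
ρ = (1 − cos θ)/κ = (1 − 0.17028)/0.7122 = 1.16502
z = sin θ / κ = 0.98540/0.7122 = 1.38360
x = ρ cos φ = 1.16502 × cos(270.49°) = 0.00996
y = ρ sin φ = 1.16502 × sin(270.49°) = -1.16497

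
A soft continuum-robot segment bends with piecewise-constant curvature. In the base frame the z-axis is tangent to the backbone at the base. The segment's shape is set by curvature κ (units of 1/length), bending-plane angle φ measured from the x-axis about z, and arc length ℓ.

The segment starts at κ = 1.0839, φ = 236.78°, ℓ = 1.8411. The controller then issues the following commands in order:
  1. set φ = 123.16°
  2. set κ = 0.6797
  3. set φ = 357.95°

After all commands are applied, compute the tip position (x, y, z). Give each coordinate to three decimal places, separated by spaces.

1.009 -0.036 1.397

initial: κ=1.0839, φ=236.78°, ℓ=1.8411
cmd 1: set φ=123.16° → (κ,φ,ℓ)=(1.0839,123.16°,1.8411) → tip=(-0.7126,1.0906,0.8406)
cmd 2: set κ=0.6797 → (κ,φ,ℓ)=(0.6797,123.16°,1.8411) → tip=(-0.5521,0.8449,1.3968)
cmd 3: set φ=357.95° → (κ,φ,ℓ)=(0.6797,357.95°,1.8411) → tip=(1.0086,-0.0361,1.3968)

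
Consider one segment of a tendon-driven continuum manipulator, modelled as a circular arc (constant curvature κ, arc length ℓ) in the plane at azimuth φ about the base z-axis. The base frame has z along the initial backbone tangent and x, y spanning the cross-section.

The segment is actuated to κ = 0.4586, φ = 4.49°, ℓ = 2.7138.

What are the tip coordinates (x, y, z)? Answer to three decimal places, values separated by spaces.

1.477 0.116 2.066

θ = κ·ℓ = 0.4586 × 2.7138 = 1.24455 rad
ρ = (1 − cos θ)/κ = (1 − 0.32049)/0.4586 = 1.48170
z = sin θ / κ = 0.94725/0.4586 = 2.06553
x = ρ cos φ = 1.48170 × cos(4.49°) = 1.47716
y = ρ sin φ = 1.48170 × sin(4.49°) = 0.11600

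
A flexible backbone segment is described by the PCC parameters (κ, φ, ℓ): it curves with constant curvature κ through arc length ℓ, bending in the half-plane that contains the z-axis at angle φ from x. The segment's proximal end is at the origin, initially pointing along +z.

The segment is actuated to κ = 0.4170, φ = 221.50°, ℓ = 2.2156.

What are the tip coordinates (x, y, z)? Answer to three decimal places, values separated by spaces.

θ = κ·ℓ = 0.4170 × 2.2156 = 0.92391 rad
ρ = (1 − cos θ)/κ = (1 − 0.60271)/0.4170 = 0.95274
z = sin θ / κ = 0.79796/0.4170 = 1.91358
x = ρ cos φ = 0.95274 × cos(221.50°) = -0.71356
y = ρ sin φ = 0.95274 × sin(221.50°) = -0.63130

-0.714 -0.631 1.914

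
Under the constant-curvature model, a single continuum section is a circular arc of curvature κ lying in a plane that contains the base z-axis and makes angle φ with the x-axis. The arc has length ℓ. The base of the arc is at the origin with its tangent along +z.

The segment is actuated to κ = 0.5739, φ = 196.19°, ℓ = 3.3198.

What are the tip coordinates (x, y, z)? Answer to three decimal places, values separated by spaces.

θ = κ·ℓ = 0.5739 × 3.3198 = 1.90523 rad
ρ = (1 − cos θ)/κ = (1 − -0.32824)/0.5739 = 2.31441
z = sin θ / κ = 0.94460/0.5739 = 1.64592
x = ρ cos φ = 2.31441 × cos(196.19°) = -2.22262
y = ρ sin φ = 2.31441 × sin(196.19°) = -0.64531

-2.223 -0.645 1.646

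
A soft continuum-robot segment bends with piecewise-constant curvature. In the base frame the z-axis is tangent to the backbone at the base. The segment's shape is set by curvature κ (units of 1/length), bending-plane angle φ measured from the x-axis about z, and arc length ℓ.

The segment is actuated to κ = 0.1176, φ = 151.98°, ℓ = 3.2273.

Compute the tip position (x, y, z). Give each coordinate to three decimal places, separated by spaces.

θ = κ·ℓ = 0.1176 × 3.2273 = 0.37953 rad
ρ = (1 − cos θ)/κ = (1 − 0.92884)/0.1176 = 0.60511
z = sin θ / κ = 0.37048/0.1176 = 3.15038
x = ρ cos φ = 0.60511 × cos(151.98°) = -0.53418
y = ρ sin φ = 0.60511 × sin(151.98°) = 0.28427

-0.534 0.284 3.150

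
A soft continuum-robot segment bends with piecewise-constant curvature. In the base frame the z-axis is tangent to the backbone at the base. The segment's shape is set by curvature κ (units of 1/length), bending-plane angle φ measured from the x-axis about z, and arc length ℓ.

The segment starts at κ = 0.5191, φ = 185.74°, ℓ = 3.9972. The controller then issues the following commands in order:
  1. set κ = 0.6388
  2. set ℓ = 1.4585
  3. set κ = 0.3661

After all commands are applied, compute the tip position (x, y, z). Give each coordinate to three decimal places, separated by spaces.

initial: κ=0.5191, φ=185.74°, ℓ=3.9972
cmd 1: set κ=0.6388 → (κ,φ,ℓ)=(0.6388,185.74°,3.9972) → tip=(-2.8534,-0.2868,0.8686)
cmd 2: set ℓ=1.4585 → (κ,φ,ℓ)=(0.6388,185.74°,1.4585) → tip=(-0.6285,-0.0632,1.2565)
cmd 3: set κ=0.3661 → (κ,φ,ℓ)=(0.3661,185.74°,1.4585) → tip=(-0.3783,-0.0380,1.3902)

-0.378 -0.038 1.390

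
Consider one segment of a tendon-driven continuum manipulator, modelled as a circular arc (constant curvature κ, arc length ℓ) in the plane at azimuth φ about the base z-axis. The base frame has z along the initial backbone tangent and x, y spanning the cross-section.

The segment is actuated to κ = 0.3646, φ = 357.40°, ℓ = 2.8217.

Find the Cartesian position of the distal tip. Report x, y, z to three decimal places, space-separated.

θ = κ·ℓ = 0.3646 × 2.8217 = 1.02879 rad
ρ = (1 − cos θ)/κ = (1 − 0.51585)/0.3646 = 1.32788
z = sin θ / κ = 0.85668/0.3646 = 2.34963
x = ρ cos φ = 1.32788 × cos(357.40°) = 1.32651
y = ρ sin φ = 1.32788 × sin(357.40°) = -0.06024

1.327 -0.060 2.350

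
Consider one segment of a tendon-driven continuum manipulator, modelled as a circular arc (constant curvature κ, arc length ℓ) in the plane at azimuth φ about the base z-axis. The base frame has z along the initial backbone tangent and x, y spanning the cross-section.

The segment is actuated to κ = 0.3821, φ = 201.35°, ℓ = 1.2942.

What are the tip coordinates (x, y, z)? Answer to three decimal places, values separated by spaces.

-0.292 -0.114 1.242

θ = κ·ℓ = 0.3821 × 1.2942 = 0.49451 rad
ρ = (1 − cos θ)/κ = (1 − 0.88020)/0.3821 = 0.31353
z = sin θ / κ = 0.47460/0.3821 = 1.24209
x = ρ cos φ = 0.31353 × cos(201.35°) = -0.29202
y = ρ sin φ = 0.31353 × sin(201.35°) = -0.11415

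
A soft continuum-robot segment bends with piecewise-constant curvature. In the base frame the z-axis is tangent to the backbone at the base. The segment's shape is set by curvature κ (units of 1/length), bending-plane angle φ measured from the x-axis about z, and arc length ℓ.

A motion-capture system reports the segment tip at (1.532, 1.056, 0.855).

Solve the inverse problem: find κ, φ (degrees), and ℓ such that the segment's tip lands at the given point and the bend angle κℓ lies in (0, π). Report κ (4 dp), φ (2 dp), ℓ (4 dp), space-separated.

ρ = √(x²+y²) = √(1.532² + 1.056²) = 1.86069
φ = atan2(y, x) mod 360° = atan2(1.056, 1.532) = 34.5783°
|p|² = ρ² + z² = 1.86069² + 0.855² = 4.19318
κ = 2ρ / |p|² = 2×1.86069 / 4.19318 = 0.88748
θ = 2·atan2(ρ, z) = 2·atan2(1.86069, 0.855) = 2.28013 rad
ℓ = θ/κ = 2.28013/0.88748 = 2.56921

0.8875 34.58 2.5692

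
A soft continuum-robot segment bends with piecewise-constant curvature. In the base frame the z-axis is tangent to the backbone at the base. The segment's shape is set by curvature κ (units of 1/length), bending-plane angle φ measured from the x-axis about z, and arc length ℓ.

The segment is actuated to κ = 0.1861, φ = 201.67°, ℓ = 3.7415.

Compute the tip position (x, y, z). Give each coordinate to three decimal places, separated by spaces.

-1.162 -0.462 3.446

θ = κ·ℓ = 0.1861 × 3.7415 = 0.69629 rad
ρ = (1 − cos θ)/κ = (1 − 0.76722)/0.1861 = 1.25081
z = sin θ / κ = 0.64138/0.1861 = 3.44642
x = ρ cos φ = 1.25081 × cos(201.67°) = -1.16241
y = ρ sin φ = 1.25081 × sin(201.67°) = -0.46187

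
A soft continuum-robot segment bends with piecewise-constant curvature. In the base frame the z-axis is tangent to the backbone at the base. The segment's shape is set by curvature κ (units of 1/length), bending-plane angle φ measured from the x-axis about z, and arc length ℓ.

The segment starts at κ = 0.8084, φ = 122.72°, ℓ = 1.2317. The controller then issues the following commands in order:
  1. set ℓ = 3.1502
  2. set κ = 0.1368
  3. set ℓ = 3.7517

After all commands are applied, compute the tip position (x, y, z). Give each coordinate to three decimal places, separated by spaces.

-0.509 0.792 3.589

initial: κ=0.8084, φ=122.72°, ℓ=1.2317
cmd 1: set ℓ=3.1502 → (κ,φ,ℓ)=(0.8084,122.72°,3.1502) → tip=(-1.2224,1.9026,0.6933)
cmd 2: set κ=0.1368 → (κ,φ,ℓ)=(0.1368,122.72°,3.1502) → tip=(-0.3613,0.5623,3.0536)
cmd 3: set ℓ=3.7517 → (κ,φ,ℓ)=(0.1368,122.72°,3.7517) → tip=(-0.5091,0.7924,3.5892)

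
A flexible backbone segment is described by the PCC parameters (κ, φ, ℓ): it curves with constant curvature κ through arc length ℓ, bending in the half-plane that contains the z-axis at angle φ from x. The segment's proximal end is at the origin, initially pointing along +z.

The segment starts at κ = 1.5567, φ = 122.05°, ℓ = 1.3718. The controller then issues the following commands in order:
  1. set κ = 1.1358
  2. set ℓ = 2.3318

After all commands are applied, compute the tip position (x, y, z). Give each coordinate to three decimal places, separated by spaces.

-0.879 1.404 0.417

initial: κ=1.5567, φ=122.05°, ℓ=1.3718
cmd 1: set κ=1.1358 → (κ,φ,ℓ)=(1.1358,122.05°,1.3718) → tip=(-0.4613,0.7368,0.8804)
cmd 2: set ℓ=2.3318 → (κ,φ,ℓ)=(1.1358,122.05°,2.3318) → tip=(-0.8788,1.4036,0.4168)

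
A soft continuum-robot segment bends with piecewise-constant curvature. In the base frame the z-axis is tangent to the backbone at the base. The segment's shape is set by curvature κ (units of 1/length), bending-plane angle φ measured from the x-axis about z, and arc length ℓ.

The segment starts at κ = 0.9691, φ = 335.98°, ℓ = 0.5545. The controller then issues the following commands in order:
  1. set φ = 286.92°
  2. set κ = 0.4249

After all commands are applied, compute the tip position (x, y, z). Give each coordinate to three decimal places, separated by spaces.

0.019 -0.062 0.549

initial: κ=0.9691, φ=335.98°, ℓ=0.5545
cmd 1: set φ=286.92° → (κ,φ,ℓ)=(0.9691,286.92°,0.5545) → tip=(0.0423,-0.1391,0.5282)
cmd 2: set κ=0.4249 → (κ,φ,ℓ)=(0.4249,286.92°,0.5545) → tip=(0.0189,-0.0622,0.5494)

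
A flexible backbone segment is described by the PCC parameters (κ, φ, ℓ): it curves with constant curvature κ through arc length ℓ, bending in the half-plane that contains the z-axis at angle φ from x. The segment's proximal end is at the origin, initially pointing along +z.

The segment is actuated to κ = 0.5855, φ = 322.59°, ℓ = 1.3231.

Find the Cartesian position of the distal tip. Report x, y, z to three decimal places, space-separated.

θ = κ·ℓ = 0.5855 × 1.3231 = 0.77468 rad
ρ = (1 − cos θ)/κ = (1 − 0.71465)/0.5855 = 0.48736
z = sin θ / κ = 0.69948/0.5855 = 1.19468
x = ρ cos φ = 0.48736 × cos(322.59°) = 0.38712
y = ρ sin φ = 0.48736 × sin(322.59°) = -0.29608

0.387 -0.296 1.195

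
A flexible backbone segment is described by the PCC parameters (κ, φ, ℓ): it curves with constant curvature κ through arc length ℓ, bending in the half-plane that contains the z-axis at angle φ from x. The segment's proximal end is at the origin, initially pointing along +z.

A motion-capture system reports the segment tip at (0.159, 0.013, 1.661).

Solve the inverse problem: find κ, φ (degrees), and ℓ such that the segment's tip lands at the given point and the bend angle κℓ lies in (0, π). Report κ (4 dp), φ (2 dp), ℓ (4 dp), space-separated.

0.1146 4.67 1.6712

ρ = √(x²+y²) = √(0.159² + 0.013²) = 0.15953
φ = atan2(y, x) mod 360° = atan2(0.013, 0.159) = 4.6742°
|p|² = ρ² + z² = 0.15953² + 1.661² = 2.78437
κ = 2ρ / |p|² = 2×0.15953 / 2.78437 = 0.11459
θ = 2·atan2(ρ, z) = 2·atan2(0.15953, 1.661) = 0.19150 rad
ℓ = θ/κ = 0.19150/0.11459 = 1.67120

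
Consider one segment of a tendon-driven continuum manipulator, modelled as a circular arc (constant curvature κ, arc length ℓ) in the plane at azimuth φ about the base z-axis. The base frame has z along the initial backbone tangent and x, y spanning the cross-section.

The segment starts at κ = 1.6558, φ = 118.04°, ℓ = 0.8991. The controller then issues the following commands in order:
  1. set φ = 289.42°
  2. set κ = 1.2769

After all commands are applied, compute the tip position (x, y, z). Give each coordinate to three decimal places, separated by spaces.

0.154 -0.436 0.714

initial: κ=1.6558, φ=118.04°, ℓ=0.8991
cmd 1: set φ=289.42° → (κ,φ,ℓ)=(1.6558,289.42°,0.8991) → tip=(0.1843,-0.5229,0.6019)
cmd 2: set κ=1.2769 → (κ,φ,ℓ)=(1.2769,289.42°,0.8991) → tip=(0.1536,-0.4356,0.7142)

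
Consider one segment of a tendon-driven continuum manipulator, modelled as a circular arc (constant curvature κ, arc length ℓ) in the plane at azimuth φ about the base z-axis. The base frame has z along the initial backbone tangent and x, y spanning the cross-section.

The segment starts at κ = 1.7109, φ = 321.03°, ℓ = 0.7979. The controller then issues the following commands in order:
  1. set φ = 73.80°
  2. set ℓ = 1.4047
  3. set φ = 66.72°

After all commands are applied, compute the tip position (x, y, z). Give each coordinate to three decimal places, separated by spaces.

initial: κ=1.7109, φ=321.03°, ℓ=0.7979
cmd 1: set φ=73.80° → (κ,φ,ℓ)=(1.7109,73.80°,0.7979) → tip=(0.1298,0.4467,0.5722)
cmd 2: set ℓ=1.4047 → (κ,φ,ℓ)=(1.7109,73.80°,1.4047) → tip=(0.2837,0.9764,0.3934)
cmd 3: set φ=66.72° → (κ,φ,ℓ)=(1.7109,66.72°,1.4047) → tip=(0.4019,0.9340,0.3934)

0.402 0.934 0.393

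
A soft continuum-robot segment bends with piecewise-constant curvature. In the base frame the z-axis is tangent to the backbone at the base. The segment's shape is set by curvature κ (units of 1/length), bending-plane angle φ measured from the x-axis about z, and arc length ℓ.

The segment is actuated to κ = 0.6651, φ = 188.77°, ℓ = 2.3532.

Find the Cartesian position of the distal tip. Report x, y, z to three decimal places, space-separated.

θ = κ·ℓ = 0.6651 × 2.3532 = 1.56511 rad
ρ = (1 − cos θ)/κ = (1 − 0.00568)/0.6651 = 1.49499
z = sin θ / κ = 0.99998/0.6651 = 1.50351
x = ρ cos φ = 1.49499 × cos(188.77°) = -1.47751
y = ρ sin φ = 1.49499 × sin(188.77°) = -0.22794

-1.478 -0.228 1.504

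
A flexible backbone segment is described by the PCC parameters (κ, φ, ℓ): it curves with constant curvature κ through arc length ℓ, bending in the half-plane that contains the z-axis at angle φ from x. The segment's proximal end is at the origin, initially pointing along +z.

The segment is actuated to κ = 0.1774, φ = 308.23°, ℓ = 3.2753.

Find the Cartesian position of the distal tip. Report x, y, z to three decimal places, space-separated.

θ = κ·ℓ = 0.1774 × 3.2753 = 0.58104 rad
ρ = (1 − cos θ)/κ = (1 − 0.83589)/0.1774 = 0.92507
z = sin θ / κ = 0.54889/0.1774 = 3.09409
x = ρ cos φ = 0.92507 × cos(308.23°) = 0.57245
y = ρ sin φ = 0.92507 × sin(308.23°) = -0.72667

0.572 -0.727 3.094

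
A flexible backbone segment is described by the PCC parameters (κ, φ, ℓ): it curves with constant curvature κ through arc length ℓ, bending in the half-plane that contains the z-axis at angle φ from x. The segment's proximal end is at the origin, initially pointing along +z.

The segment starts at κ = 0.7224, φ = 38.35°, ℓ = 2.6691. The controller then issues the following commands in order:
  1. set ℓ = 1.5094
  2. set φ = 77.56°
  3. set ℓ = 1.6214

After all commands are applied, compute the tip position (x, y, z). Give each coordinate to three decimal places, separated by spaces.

0.182 0.826 1.275

initial: κ=0.7224, φ=38.35°, ℓ=2.6691
cmd 1: set ℓ=1.5094 → (κ,φ,ℓ)=(0.7224,38.35°,1.5094) → tip=(0.5839,0.4620,1.2276)
cmd 2: set φ=77.56° → (κ,φ,ℓ)=(0.7224,77.56°,1.5094) → tip=(0.1604,0.7271,1.2276)
cmd 3: set ℓ=1.6214 → (κ,φ,ℓ)=(0.7224,77.56°,1.6214) → tip=(0.1822,0.8260,1.2753)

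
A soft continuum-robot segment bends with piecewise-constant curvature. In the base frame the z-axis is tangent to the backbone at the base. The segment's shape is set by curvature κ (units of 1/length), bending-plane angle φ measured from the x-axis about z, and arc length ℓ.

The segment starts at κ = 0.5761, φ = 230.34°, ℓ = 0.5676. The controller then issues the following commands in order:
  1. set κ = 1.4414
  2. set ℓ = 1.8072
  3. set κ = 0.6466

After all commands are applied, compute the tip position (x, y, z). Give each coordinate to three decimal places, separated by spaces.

-0.601 -0.724 1.423

initial: κ=0.5761, φ=230.34°, ℓ=0.5676
cmd 1: set κ=1.4414 → (κ,φ,ℓ)=(1.4414,230.34°,0.5676) → tip=(-0.1401,-0.1690,0.5064)
cmd 2: set ℓ=1.8072 → (κ,φ,ℓ)=(1.4414,230.34°,1.8072) → tip=(-0.8233,-0.9931,0.3547)
cmd 3: set κ=0.6466 → (κ,φ,ℓ)=(0.6466,230.34°,1.8072) → tip=(-0.6006,-0.7245,1.4231)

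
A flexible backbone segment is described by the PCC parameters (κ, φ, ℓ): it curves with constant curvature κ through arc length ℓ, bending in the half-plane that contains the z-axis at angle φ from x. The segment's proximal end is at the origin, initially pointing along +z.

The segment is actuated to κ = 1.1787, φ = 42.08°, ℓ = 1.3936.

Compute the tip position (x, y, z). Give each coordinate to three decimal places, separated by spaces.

θ = κ·ℓ = 1.1787 × 1.3936 = 1.64264 rad
ρ = (1 − cos θ)/κ = (1 − -0.07178)/1.1787 = 0.90929
z = sin θ / κ = 0.99742/1.1787 = 0.84620
x = ρ cos φ = 0.90929 × cos(42.08°) = 0.67488
y = ρ sin φ = 0.90929 × sin(42.08°) = 0.60938

0.675 0.609 0.846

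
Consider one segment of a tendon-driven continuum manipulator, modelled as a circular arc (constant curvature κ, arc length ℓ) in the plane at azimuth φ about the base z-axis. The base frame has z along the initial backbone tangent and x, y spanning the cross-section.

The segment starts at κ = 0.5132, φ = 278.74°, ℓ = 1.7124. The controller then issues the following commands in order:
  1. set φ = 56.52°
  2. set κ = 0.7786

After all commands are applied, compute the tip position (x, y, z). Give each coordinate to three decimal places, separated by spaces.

initial: κ=0.5132, φ=278.74°, ℓ=1.7124
cmd 1: set φ=56.52° → (κ,φ,ℓ)=(0.5132,56.52°,1.7124) → tip=(0.3890,0.5882,1.5003)
cmd 2: set κ=0.7786 → (κ,φ,ℓ)=(0.7786,56.52°,1.7124) → tip=(0.5418,0.8192,1.2483)

0.542 0.819 1.248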